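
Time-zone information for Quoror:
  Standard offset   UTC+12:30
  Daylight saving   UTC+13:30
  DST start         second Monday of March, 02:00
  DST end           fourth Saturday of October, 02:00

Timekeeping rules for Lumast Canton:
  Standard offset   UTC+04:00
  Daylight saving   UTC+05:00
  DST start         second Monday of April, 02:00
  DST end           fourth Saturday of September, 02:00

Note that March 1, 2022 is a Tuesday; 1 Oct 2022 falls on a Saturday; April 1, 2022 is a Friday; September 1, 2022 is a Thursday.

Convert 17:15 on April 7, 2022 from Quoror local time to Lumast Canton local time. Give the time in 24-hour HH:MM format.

07:45

1 March 2022 is a Tuesday, so the first Monday is March 7 and the second is March 14.
1 October 2022 is a Saturday, so the first Saturday is October 1 and the fourth is October 22.
Daylight saving runs 14 March – 22 October; April 7, 2022 is inside that window, so Quoror is at UTC+13:30.
17:15 Quoror − 13h30m = 03:45 UTC.
1 April 2022 is a Friday, so the first Monday is April 4 and the second is April 11.
1 September 2022 is a Thursday, so the first Saturday is September 3 and the fourth is September 24.
At the standard offset (UTC+04:00), 03:45 UTC + 4h = 07:45 Lumast Canton standard time.
Daylight saving runs 11 April – 24 September; the standard-time date in Lumast Canton, April 7, 2022, is outside that window, so Lumast Canton is on standard time at UTC+04:00.
03:45 UTC + 4h = 07:45 Lumast Canton.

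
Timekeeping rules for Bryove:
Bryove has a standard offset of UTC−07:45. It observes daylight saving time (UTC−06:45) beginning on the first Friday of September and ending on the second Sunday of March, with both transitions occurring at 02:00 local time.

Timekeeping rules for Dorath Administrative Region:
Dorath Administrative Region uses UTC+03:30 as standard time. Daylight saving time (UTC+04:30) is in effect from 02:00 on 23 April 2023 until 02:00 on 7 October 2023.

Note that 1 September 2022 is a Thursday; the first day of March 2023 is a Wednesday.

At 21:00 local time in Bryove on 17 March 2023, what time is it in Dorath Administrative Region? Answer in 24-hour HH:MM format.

08:15

1 September 2022 is a Thursday, so the first Friday is September 2.
1 March 2023 is a Wednesday, so the first Sunday is March 5 and the second is March 12.
17 March 2023 is outside the daylight-saving period (2 September 2022 – 12 March 2023), so Bryove is on standard time, UTC−07:45.
21:00 Bryove + 7h45m = 04:45 UTC (rolling into the next day, 18 March 2023).
At the standard offset (UTC+03:30), 04:45 UTC + 3h30m = 08:15 Dorath Administrative Region standard time.
The standard-time date in Dorath Administrative Region, 18 March 2023, is outside the daylight-saving period (23 April – 7 October), so Dorath Administrative Region is on standard time, UTC+03:30.
04:45 UTC + 3h30m = 08:15 Dorath Administrative Region.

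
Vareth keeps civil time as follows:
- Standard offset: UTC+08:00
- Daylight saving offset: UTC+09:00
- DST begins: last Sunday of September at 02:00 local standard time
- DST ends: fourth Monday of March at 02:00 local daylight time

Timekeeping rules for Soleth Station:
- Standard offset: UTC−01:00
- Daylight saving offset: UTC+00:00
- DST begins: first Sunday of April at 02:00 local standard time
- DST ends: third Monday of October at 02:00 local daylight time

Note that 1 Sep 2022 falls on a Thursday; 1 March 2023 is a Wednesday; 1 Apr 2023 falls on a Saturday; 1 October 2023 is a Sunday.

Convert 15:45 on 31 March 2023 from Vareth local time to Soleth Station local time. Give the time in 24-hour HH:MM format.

1 September 2022 is a Thursday, so Sundays fall on 4, 11, 18, 25; the last is September 25.
1 March 2023 is a Wednesday, so the first Monday is March 6 and the fourth is March 27.
31 March 2023 does not fall between 25 September 2022 and 27 March 2023, so daylight saving is not in effect and Vareth is at UTC+08:00.
15:45 Vareth − 8h = 07:45 UTC.
1 April 2023 is a Saturday, so the first Sunday is April 2.
1 October 2023 is a Sunday, so the first Monday is October 2 and the third is October 16.
At the standard offset (UTC−01:00), 07:45 UTC − 1h = 06:45 Soleth Station standard time.
The standard-time date in Soleth Station, 31 March 2023, is outside the daylight-saving period (2 April – 16 October), so Soleth Station is on standard time, UTC−01:00.
07:45 UTC − 1h = 06:45 Soleth Station.

06:45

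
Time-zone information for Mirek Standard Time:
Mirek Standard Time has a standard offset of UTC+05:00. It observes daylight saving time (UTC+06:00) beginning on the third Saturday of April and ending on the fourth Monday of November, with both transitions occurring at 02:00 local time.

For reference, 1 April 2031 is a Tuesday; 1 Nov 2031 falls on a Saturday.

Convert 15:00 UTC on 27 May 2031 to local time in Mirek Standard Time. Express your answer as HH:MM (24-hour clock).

21:00

1 April 2031 is a Tuesday, so the first Saturday is April 5 and the third is April 19.
1 November 2031 is a Saturday, so the first Monday is November 3 and the fourth is November 24.
At the standard offset (UTC+05:00), 15:00 UTC + 5h = 20:00 Mirek Standard Time standard time.
The standard-time date in Mirek Standard Time, 27 May 2031, lies within the daylight-saving period (19 April – 24 November), so Mirek Standard Time is on daylight time, UTC+06:00.
15:00 UTC + 6h = 21:00 local.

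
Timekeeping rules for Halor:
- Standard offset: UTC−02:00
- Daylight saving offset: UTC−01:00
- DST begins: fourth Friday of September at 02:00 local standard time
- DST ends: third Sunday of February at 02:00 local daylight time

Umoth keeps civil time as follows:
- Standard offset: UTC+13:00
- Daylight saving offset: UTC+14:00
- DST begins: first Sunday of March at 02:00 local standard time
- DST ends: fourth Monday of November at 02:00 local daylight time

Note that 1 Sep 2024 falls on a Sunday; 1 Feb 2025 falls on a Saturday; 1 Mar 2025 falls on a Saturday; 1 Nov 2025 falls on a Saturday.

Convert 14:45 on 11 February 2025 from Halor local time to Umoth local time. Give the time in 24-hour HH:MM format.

1 September 2024 is a Sunday, so the first Friday is September 6 and the fourth is September 27.
1 February 2025 is a Saturday, so the first Sunday is February 2 and the third is February 16.
Daylight saving runs 27 September 2024 – 16 February 2025; 11 February 2025 is inside that window, so Halor is at UTC−01:00.
14:45 Halor + 1h = 15:45 UTC.
1 March 2025 is a Saturday, so the first Sunday is March 2.
1 November 2025 is a Saturday, so the first Monday is November 3 and the fourth is November 24.
At the standard offset (UTC+13:00), 15:45 UTC + 13h = 04:45 Umoth standard time (rolling into the next day, 12 February 2025).
Daylight saving runs 2 March – 24 November; the standard-time date in Umoth, 12 February 2025, is outside that window, so Umoth is on standard time at UTC+13:00.
15:45 UTC + 13h = 04:45 Umoth (rolling into the next day, 12 February 2025).

04:45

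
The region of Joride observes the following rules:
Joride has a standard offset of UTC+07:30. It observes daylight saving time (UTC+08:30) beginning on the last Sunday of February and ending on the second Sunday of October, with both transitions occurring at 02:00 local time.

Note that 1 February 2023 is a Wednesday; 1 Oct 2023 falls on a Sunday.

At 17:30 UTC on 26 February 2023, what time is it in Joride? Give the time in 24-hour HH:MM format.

1 February 2023 is a Wednesday, so Sundays fall on 5, 12, 19, 26; the last is February 26.
1 October 2023 is a Sunday, so the first Sunday is October 1 and the second is October 8.
At the standard offset (UTC+07:30), 17:30 UTC + 7h30m = 01:00 Joride standard time (rolling into the next day, 27 February 2023).
The standard-time date in Joride, 27 February 2023, lies within the daylight-saving period (26 February – 8 October), so Joride is on daylight time, UTC+08:30.
17:30 UTC + 8h30m = 02:00 local (rolling into the next day, 27 February 2023).

02:00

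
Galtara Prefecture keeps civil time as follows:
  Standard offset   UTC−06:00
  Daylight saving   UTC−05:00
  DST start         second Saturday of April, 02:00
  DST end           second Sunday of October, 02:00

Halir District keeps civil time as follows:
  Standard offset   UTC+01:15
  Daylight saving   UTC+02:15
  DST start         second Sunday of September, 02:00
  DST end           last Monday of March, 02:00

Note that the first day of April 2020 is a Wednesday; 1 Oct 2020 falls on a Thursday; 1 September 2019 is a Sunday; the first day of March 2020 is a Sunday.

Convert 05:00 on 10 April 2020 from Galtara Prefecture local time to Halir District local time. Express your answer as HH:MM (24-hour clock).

12:15

1 April 2020 is a Wednesday, so the first Saturday is April 4 and the second is April 11.
1 October 2020 is a Thursday, so the first Sunday is October 4 and the second is October 11.
10 April 2020 does not fall between 11 April and 11 October, so daylight saving is not in effect and Galtara Prefecture is at UTC−06:00.
05:00 Galtara Prefecture + 6h = 11:00 UTC.
1 September 2019 is a Sunday, so the first Sunday is September 1 and the second is September 8.
1 March 2020 is a Sunday, so Mondays fall on 2, 9, 16, 23, 30; the last is March 30.
At the standard offset (UTC+01:15), 11:00 UTC + 1h15m = 12:15 Halir District standard time.
The standard-time date in Halir District, 10 April 2020, is outside the daylight-saving period (8 September 2019 – 30 March 2020), so Halir District is on standard time, UTC+01:15.
11:00 UTC + 1h15m = 12:15 Halir District.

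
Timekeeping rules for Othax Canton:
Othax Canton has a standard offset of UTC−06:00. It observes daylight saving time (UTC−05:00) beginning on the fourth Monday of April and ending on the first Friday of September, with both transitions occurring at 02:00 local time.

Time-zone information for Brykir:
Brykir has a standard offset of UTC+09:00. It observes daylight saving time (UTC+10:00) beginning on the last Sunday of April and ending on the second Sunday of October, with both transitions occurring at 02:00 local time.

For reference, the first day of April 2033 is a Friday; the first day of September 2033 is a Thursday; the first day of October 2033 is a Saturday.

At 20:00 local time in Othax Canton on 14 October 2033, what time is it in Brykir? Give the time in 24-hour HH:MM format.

1 April 2033 is a Friday, so the first Monday is April 4 and the fourth is April 25.
1 September 2033 is a Thursday, so the first Friday is September 2.
14 October 2033 is outside the daylight-saving period (25 April – 2 September), so Othax Canton is on standard time, UTC−06:00.
20:00 Othax Canton + 6h = 02:00 UTC (rolling into the next day, 15 October 2033).
1 April 2033 is a Friday, so Sundays fall on 3, 10, 17, 24; the last is April 24.
1 October 2033 is a Saturday, so the first Sunday is October 2 and the second is October 9.
At the standard offset (UTC+09:00), 02:00 UTC + 9h = 11:00 Brykir standard time.
Daylight saving runs 24 April – 9 October; the standard-time date in Brykir, 15 October 2033, is outside that window, so Brykir is on standard time at UTC+09:00.
02:00 UTC + 9h = 11:00 Brykir.

11:00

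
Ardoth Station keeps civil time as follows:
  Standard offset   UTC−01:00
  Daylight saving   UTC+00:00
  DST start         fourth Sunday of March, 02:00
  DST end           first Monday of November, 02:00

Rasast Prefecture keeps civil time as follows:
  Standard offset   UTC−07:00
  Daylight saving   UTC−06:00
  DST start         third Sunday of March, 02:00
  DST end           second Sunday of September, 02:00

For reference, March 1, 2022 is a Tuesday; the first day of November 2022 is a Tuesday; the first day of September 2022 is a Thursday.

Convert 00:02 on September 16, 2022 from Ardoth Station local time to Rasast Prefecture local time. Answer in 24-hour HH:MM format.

17:02

1 March 2022 is a Tuesday, so the first Sunday is March 6 and the fourth is March 27.
1 November 2022 is a Tuesday, so the first Monday is November 7.
Daylight saving runs 27 March – 7 November; September 16, 2022 is inside that window, so Ardoth Station is at UTC+00:00.
00:02 Ardoth Station − 0h = 00:02 UTC.
1 March 2022 is a Tuesday, so the first Sunday is March 6 and the third is March 20.
1 September 2022 is a Thursday, so the first Sunday is September 4 and the second is September 11.
At the standard offset (UTC−07:00), 00:02 UTC − 7h = 17:02 Rasast Prefecture standard time (rolling into the previous day, 15 September 2022).
The standard-time date in Rasast Prefecture, September 15, 2022, does not fall between 20 March and 11 September, so daylight saving is not in effect and Rasast Prefecture is at UTC−07:00.
00:02 UTC − 7h = 17:02 Rasast Prefecture (rolling into the previous day, 15 September 2022).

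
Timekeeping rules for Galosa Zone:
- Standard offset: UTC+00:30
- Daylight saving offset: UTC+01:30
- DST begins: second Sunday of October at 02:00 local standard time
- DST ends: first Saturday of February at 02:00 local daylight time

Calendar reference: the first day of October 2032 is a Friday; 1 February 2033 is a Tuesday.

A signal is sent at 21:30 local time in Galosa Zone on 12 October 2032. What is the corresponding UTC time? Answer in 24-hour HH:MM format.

20:00

1 October 2032 is a Friday, so the first Sunday is October 3 and the second is October 10.
1 February 2033 is a Tuesday, so the first Saturday is February 5.
12 October 2032 lies within the daylight-saving period (10 October 2032 – 5 February 2033), so Galosa Zone is on daylight time, UTC+01:30.
21:30 local − 1h30m = 20:00 UTC.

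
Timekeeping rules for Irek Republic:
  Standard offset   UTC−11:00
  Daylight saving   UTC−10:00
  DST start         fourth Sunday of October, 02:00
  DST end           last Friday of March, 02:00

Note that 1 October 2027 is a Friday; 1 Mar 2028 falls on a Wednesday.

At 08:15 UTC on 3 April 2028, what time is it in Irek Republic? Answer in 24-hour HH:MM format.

1 October 2027 is a Friday, so the first Sunday is October 3 and the fourth is October 24.
1 March 2028 is a Wednesday, so Fridays fall on 3, 10, 17, 24, 31; the last is March 31.
At the standard offset (UTC−11:00), 08:15 UTC − 11h = 21:15 Irek Republic standard time (rolling into the previous day, 2 April 2028).
Daylight saving runs 24 October 2027 – 31 March 2028; the standard-time date in Irek Republic, 2 April 2028, is outside that window, so Irek Republic is on standard time at UTC−11:00.
08:15 UTC − 11h = 21:15 local (rolling into the previous day, 2 April 2028).

21:15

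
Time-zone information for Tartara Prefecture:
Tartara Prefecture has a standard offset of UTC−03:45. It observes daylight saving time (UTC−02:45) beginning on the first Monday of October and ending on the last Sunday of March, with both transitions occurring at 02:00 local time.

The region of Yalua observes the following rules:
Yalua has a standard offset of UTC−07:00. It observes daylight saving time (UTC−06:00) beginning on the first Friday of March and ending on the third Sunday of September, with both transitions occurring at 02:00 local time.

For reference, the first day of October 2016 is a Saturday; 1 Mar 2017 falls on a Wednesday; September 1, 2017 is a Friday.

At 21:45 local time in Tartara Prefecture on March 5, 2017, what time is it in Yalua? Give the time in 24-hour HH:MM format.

1 October 2016 is a Saturday, so the first Monday is October 3.
1 March 2017 is a Wednesday, so Sundays fall on 5, 12, 19, 26; the last is March 26.
Daylight saving runs 3 October 2016 – 26 March 2017; March 5, 2017 is inside that window, so Tartara Prefecture is at UTC−02:45.
21:45 Tartara Prefecture + 2h45m = 00:30 UTC (rolling into the next day, 6 March 2017).
1 March 2017 is a Wednesday, so the first Friday is March 3.
1 September 2017 is a Friday, so the first Sunday is September 3 and the third is September 17.
At the standard offset (UTC−07:00), 00:30 UTC − 7h = 17:30 Yalua standard time (rolling into the previous day, 5 March 2017).
The standard-time date in Yalua, March 5, 2017, falls between 3 March and 17 September, so daylight saving is in effect and Yalua is at UTC−06:00.
00:30 UTC − 6h = 18:30 Yalua (rolling into the previous day, 5 March 2017).

18:30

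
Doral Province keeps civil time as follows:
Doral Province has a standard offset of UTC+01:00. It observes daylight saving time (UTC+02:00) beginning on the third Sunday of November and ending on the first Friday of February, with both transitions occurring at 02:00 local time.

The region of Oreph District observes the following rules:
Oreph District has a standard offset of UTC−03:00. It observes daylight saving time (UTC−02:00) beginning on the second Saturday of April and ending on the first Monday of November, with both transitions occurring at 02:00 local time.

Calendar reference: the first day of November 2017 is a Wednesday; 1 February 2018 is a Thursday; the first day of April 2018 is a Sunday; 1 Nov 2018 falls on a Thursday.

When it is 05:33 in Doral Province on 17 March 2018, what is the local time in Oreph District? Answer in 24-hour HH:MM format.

1 November 2017 is a Wednesday, so the first Sunday is November 5 and the third is November 19.
1 February 2018 is a Thursday, so the first Friday is February 2.
Daylight saving runs 19 November 2017 – 2 February 2018; 17 March 2018 is outside that window, so Doral Province is on standard time at UTC+01:00.
05:33 Doral Province − 1h = 04:33 UTC.
1 April 2018 is a Sunday, so the first Saturday is April 7 and the second is April 14.
1 November 2018 is a Thursday, so the first Monday is November 5.
At the standard offset (UTC−03:00), 04:33 UTC − 3h = 01:33 Oreph District standard time.
The standard-time date in Oreph District, 17 March 2018, does not fall between 14 April and 5 November, so daylight saving is not in effect and Oreph District is at UTC−03:00.
04:33 UTC − 3h = 01:33 Oreph District.

01:33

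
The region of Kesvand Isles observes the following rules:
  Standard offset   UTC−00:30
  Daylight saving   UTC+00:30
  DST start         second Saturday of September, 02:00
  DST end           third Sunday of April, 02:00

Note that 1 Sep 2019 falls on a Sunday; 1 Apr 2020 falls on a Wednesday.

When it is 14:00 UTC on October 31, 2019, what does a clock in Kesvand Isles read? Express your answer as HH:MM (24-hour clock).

1 September 2019 is a Sunday, so the first Saturday is September 7 and the second is September 14.
1 April 2020 is a Wednesday, so the first Sunday is April 5 and the third is April 19.
At the standard offset (UTC−00:30), 14:00 UTC − 0h30m = 13:30 Kesvand Isles standard time.
Daylight saving runs 14 September 2019 – 19 April 2020; the standard-time date in Kesvand Isles, October 31, 2019, is inside that window, so Kesvand Isles is at UTC+00:30.
14:00 UTC + 0h30m = 14:30 local.

14:30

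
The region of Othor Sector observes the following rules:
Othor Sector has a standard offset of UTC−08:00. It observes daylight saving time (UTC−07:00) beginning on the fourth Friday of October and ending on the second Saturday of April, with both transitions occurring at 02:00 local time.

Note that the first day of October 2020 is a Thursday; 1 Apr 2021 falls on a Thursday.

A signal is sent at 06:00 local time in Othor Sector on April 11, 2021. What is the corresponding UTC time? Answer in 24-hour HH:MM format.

1 October 2020 is a Thursday, so the first Friday is October 2 and the fourth is October 23.
1 April 2021 is a Thursday, so the first Saturday is April 3 and the second is April 10.
April 11, 2021 does not fall between 23 October 2020 and 10 April 2021, so daylight saving is not in effect and Othor Sector is at UTC−08:00.
06:00 local + 8h = 14:00 UTC.

14:00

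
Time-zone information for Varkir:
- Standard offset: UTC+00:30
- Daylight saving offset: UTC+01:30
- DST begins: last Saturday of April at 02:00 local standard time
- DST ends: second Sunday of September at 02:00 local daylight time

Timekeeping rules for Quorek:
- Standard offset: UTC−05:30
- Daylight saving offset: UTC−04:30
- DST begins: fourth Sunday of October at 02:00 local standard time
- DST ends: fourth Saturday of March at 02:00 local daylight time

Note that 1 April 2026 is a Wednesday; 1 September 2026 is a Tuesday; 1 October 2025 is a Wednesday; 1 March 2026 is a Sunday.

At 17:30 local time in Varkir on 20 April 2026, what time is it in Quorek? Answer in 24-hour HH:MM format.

1 April 2026 is a Wednesday, so Saturdays fall on 4, 11, 18, 25; the last is April 25.
1 September 2026 is a Tuesday, so the first Sunday is September 6 and the second is September 13.
Daylight saving runs 25 April – 13 September; 20 April 2026 is outside that window, so Varkir is on standard time at UTC+00:30.
17:30 Varkir − 0h30m = 17:00 UTC.
1 October 2025 is a Wednesday, so the first Sunday is October 5 and the fourth is October 26.
1 March 2026 is a Sunday, so the first Saturday is March 7 and the fourth is March 28.
At the standard offset (UTC−05:30), 17:00 UTC − 5h30m = 11:30 Quorek standard time.
The standard-time date in Quorek, 20 April 2026, does not fall between 26 October 2025 and 28 March 2026, so daylight saving is not in effect and Quorek is at UTC−05:30.
17:00 UTC − 5h30m = 11:30 Quorek.

11:30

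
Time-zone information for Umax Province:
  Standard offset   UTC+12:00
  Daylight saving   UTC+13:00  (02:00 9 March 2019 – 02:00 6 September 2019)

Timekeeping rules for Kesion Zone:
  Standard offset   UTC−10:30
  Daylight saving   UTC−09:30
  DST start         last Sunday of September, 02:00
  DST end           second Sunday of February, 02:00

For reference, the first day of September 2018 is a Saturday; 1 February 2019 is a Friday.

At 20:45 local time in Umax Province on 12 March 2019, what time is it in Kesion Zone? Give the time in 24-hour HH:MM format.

Daylight saving runs 9 March – 6 September; 12 March 2019 is inside that window, so Umax Province is at UTC+13:00.
20:45 Umax Province − 13h = 07:45 UTC.
1 September 2018 is a Saturday, so Sundays fall on 2, 9, 16, 23, 30; the last is September 30.
1 February 2019 is a Friday, so the first Sunday is February 3 and the second is February 10.
At the standard offset (UTC−10:30), 07:45 UTC − 10h30m = 21:15 Kesion Zone standard time (rolling into the previous day, 11 March 2019).
The standard-time date in Kesion Zone, 11 March 2019, is outside the daylight-saving period (30 September 2018 – 10 February 2019), so Kesion Zone is on standard time, UTC−10:30.
07:45 UTC − 10h30m = 21:15 Kesion Zone (rolling into the previous day, 11 March 2019).

21:15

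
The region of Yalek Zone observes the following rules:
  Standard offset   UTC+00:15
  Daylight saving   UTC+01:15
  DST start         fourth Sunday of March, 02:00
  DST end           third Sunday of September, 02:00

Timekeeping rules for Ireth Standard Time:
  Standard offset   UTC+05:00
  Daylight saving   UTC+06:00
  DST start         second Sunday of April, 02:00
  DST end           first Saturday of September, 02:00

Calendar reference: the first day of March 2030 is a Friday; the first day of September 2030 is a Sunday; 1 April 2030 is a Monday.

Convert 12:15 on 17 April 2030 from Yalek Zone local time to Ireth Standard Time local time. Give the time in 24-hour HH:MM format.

17:00

1 March 2030 is a Friday, so the first Sunday is March 3 and the fourth is March 24.
1 September 2030 is a Sunday, so the first Sunday is September 1 and the third is September 15.
17 April 2030 lies within the daylight-saving period (24 March – 15 September), so Yalek Zone is on daylight time, UTC+01:15.
12:15 Yalek Zone − 1h15m = 11:00 UTC.
1 April 2030 is a Monday, so the first Sunday is April 7 and the second is April 14.
1 September 2030 is a Sunday, so the first Saturday is September 7.
At the standard offset (UTC+05:00), 11:00 UTC + 5h = 16:00 Ireth Standard Time standard time.
Daylight saving runs 14 April – 7 September; the standard-time date in Ireth Standard Time, 17 April 2030, is inside that window, so Ireth Standard Time is at UTC+06:00.
11:00 UTC + 6h = 17:00 Ireth Standard Time.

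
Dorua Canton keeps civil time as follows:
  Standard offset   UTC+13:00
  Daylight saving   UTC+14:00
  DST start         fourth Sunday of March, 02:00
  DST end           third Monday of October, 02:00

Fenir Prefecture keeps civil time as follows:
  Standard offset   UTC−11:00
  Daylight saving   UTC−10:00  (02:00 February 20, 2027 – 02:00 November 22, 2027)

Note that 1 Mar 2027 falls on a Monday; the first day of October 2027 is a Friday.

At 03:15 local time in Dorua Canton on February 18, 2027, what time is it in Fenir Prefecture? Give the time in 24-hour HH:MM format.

03:15

1 March 2027 is a Monday, so the first Sunday is March 7 and the fourth is March 28.
1 October 2027 is a Friday, so the first Monday is October 4 and the third is October 18.
Daylight saving runs 28 March – 18 October; February 18, 2027 is outside that window, so Dorua Canton is on standard time at UTC+13:00.
03:15 Dorua Canton − 13h = 14:15 UTC (rolling into the previous day, 17 February 2027).
At the standard offset (UTC−11:00), 14:15 UTC − 11h = 03:15 Fenir Prefecture standard time.
The standard-time date in Fenir Prefecture, February 17, 2027, does not fall between 20 February and 22 November, so daylight saving is not in effect and Fenir Prefecture is at UTC−11:00.
14:15 UTC − 11h = 03:15 Fenir Prefecture.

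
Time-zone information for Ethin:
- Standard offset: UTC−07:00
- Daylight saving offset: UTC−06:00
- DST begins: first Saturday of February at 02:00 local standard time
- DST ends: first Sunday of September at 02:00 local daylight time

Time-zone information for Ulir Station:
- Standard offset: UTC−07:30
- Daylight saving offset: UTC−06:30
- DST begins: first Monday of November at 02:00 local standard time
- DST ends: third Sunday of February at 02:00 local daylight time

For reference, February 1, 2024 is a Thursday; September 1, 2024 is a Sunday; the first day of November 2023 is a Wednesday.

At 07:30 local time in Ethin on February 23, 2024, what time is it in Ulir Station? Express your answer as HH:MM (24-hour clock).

06:00

1 February 2024 is a Thursday, so the first Saturday is February 3.
1 September 2024 is a Sunday, so the first Sunday is September 1.
February 23, 2024 lies within the daylight-saving period (3 February – 1 September), so Ethin is on daylight time, UTC−06:00.
07:30 Ethin + 6h = 13:30 UTC.
1 November 2023 is a Wednesday, so the first Monday is November 6.
1 February 2024 is a Thursday, so the first Sunday is February 4 and the third is February 18.
At the standard offset (UTC−07:30), 13:30 UTC − 7h30m = 06:00 Ulir Station standard time.
The standard-time date in Ulir Station, February 23, 2024, does not fall between 6 November 2023 and 18 February 2024, so daylight saving is not in effect and Ulir Station is at UTC−07:30.
13:30 UTC − 7h30m = 06:00 Ulir Station.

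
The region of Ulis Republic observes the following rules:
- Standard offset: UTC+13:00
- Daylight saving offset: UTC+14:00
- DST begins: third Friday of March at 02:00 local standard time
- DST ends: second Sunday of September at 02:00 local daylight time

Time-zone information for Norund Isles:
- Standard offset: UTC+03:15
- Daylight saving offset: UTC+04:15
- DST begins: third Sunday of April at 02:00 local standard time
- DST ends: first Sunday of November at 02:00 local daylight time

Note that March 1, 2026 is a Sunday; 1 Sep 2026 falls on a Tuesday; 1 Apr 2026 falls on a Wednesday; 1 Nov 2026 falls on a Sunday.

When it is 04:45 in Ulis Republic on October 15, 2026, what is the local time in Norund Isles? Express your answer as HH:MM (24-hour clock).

20:00

1 March 2026 is a Sunday, so the first Friday is March 6 and the third is March 20.
1 September 2026 is a Tuesday, so the first Sunday is September 6 and the second is September 13.
October 15, 2026 does not fall between 20 March and 13 September, so daylight saving is not in effect and Ulis Republic is at UTC+13:00.
04:45 Ulis Republic − 13h = 15:45 UTC (rolling into the previous day, 14 October 2026).
1 April 2026 is a Wednesday, so the first Sunday is April 5 and the third is April 19.
1 November 2026 is a Sunday, so the first Sunday is November 1.
At the standard offset (UTC+03:15), 15:45 UTC + 3h15m = 19:00 Norund Isles standard time.
The standard-time date in Norund Isles, October 14, 2026, lies within the daylight-saving period (19 April – 1 November), so Norund Isles is on daylight time, UTC+04:15.
15:45 UTC + 4h15m = 20:00 Norund Isles.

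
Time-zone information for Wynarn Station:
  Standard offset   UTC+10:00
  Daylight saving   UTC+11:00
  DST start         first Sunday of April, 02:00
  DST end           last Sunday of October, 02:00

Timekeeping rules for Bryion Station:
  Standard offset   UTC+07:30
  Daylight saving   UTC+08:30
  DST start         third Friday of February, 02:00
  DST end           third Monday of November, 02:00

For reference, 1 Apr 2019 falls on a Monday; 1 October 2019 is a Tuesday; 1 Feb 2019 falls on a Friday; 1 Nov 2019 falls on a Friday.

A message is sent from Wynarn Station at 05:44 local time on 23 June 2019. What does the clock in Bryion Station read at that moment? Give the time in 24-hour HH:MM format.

1 April 2019 is a Monday, so the first Sunday is April 7.
1 October 2019 is a Tuesday, so Sundays fall on 6, 13, 20, 27; the last is October 27.
Daylight saving runs 7 April – 27 October; 23 June 2019 is inside that window, so Wynarn Station is at UTC+11:00.
05:44 Wynarn Station − 11h = 18:44 UTC (rolling into the previous day, 22 June 2019).
1 February 2019 is a Friday, so the first Friday is February 1 and the third is February 15.
1 November 2019 is a Friday, so the first Monday is November 4 and the third is November 18.
At the standard offset (UTC+07:30), 18:44 UTC + 7h30m = 02:14 Bryion Station standard time (rolling into the next day, 23 June 2019).
The standard-time date in Bryion Station, 23 June 2019, lies within the daylight-saving period (15 February – 18 November), so Bryion Station is on daylight time, UTC+08:30.
18:44 UTC + 8h30m = 03:14 Bryion Station (rolling into the next day, 23 June 2019).

03:14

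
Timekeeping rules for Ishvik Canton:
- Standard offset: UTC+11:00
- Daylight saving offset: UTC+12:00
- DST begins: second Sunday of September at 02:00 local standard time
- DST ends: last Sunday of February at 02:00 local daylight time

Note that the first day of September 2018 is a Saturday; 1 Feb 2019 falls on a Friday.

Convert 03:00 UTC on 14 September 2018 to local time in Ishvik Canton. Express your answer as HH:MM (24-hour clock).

15:00

1 September 2018 is a Saturday, so the first Sunday is September 2 and the second is September 9.
1 February 2019 is a Friday, so Sundays fall on 3, 10, 17, 24; the last is February 24.
At the standard offset (UTC+11:00), 03:00 UTC + 11h = 14:00 Ishvik Canton standard time.
Daylight saving runs 9 September 2018 – 24 February 2019; the standard-time date in Ishvik Canton, 14 September 2018, is inside that window, so Ishvik Canton is at UTC+12:00.
03:00 UTC + 12h = 15:00 local.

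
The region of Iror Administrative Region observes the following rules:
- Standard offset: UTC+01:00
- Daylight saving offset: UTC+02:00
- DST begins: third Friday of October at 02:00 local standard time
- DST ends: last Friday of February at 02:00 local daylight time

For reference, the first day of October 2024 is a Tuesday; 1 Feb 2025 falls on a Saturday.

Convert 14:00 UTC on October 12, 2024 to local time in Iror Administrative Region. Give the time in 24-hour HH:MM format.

15:00

1 October 2024 is a Tuesday, so the first Friday is October 4 and the third is October 18.
1 February 2025 is a Saturday, so Fridays fall on 7, 14, 21, 28; the last is February 28.
At the standard offset (UTC+01:00), 14:00 UTC + 1h = 15:00 Iror Administrative Region standard time.
The standard-time date in Iror Administrative Region, October 12, 2024, is outside the daylight-saving period (18 October 2024 – 28 February 2025), so Iror Administrative Region is on standard time, UTC+01:00.
14:00 UTC + 1h = 15:00 local.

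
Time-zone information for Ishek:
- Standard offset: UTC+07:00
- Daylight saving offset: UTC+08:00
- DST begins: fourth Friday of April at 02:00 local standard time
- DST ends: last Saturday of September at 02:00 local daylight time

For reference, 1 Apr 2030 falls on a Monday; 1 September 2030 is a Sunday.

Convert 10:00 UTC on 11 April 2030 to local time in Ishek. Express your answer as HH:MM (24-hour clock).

17:00

1 April 2030 is a Monday, so the first Friday is April 5 and the fourth is April 26.
1 September 2030 is a Sunday, so Saturdays fall on 7, 14, 21, 28; the last is September 28.
At the standard offset (UTC+07:00), 10:00 UTC + 7h = 17:00 Ishek standard time.
The standard-time date in Ishek, 11 April 2030, does not fall between 26 April and 28 September, so daylight saving is not in effect and Ishek is at UTC+07:00.
10:00 UTC + 7h = 17:00 local.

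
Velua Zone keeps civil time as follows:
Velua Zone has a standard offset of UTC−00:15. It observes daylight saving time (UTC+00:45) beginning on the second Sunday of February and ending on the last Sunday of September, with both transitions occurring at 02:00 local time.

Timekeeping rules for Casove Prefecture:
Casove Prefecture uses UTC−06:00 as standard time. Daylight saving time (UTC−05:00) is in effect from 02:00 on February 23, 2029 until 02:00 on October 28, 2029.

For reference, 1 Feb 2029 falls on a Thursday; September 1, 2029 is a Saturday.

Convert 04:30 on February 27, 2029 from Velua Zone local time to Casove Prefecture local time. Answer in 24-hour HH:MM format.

1 February 2029 is a Thursday, so the first Sunday is February 4 and the second is February 11.
1 September 2029 is a Saturday, so Sundays fall on 2, 9, 16, 23, 30; the last is September 30.
February 27, 2029 lies within the daylight-saving period (11 February – 30 September), so Velua Zone is on daylight time, UTC+00:45.
04:30 Velua Zone − 0h45m = 03:45 UTC.
At the standard offset (UTC−06:00), 03:45 UTC − 6h = 21:45 Casove Prefecture standard time (rolling into the previous day, 26 February 2029).
Daylight saving runs 23 February – 28 October; the standard-time date in Casove Prefecture, February 26, 2029, is inside that window, so Casove Prefecture is at UTC−05:00.
03:45 UTC − 5h = 22:45 Casove Prefecture (rolling into the previous day, 26 February 2029).

22:45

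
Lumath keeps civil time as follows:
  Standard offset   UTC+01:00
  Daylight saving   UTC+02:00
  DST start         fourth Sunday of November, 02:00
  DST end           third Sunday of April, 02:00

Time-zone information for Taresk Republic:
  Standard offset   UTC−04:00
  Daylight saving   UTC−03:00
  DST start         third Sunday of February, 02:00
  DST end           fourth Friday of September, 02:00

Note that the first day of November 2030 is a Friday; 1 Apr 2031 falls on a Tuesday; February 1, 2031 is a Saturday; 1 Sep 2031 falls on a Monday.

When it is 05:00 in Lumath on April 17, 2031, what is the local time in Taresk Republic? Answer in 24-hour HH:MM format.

00:00

1 November 2030 is a Friday, so the first Sunday is November 3 and the fourth is November 24.
1 April 2031 is a Tuesday, so the first Sunday is April 6 and the third is April 20.
Daylight saving runs 24 November 2030 – 20 April 2031; April 17, 2031 is inside that window, so Lumath is at UTC+02:00.
05:00 Lumath − 2h = 03:00 UTC.
1 February 2031 is a Saturday, so the first Sunday is February 2 and the third is February 16.
1 September 2031 is a Monday, so the first Friday is September 5 and the fourth is September 26.
At the standard offset (UTC−04:00), 03:00 UTC − 4h = 23:00 Taresk Republic standard time (rolling into the previous day, 16 April 2031).
The standard-time date in Taresk Republic, April 16, 2031, lies within the daylight-saving period (16 February – 26 September), so Taresk Republic is on daylight time, UTC−03:00.
03:00 UTC − 3h = 00:00 Taresk Republic.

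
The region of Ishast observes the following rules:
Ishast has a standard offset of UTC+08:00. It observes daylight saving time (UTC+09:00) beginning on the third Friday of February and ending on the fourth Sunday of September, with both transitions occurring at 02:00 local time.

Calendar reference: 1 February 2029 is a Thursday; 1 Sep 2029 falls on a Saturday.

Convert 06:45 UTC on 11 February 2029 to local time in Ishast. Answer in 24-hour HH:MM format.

14:45

1 February 2029 is a Thursday, so the first Friday is February 2 and the third is February 16.
1 September 2029 is a Saturday, so the first Sunday is September 2 and the fourth is September 23.
At the standard offset (UTC+08:00), 06:45 UTC + 8h = 14:45 Ishast standard time.
Daylight saving runs 16 February – 23 September; the standard-time date in Ishast, 11 February 2029, is outside that window, so Ishast is on standard time at UTC+08:00.
06:45 UTC + 8h = 14:45 local.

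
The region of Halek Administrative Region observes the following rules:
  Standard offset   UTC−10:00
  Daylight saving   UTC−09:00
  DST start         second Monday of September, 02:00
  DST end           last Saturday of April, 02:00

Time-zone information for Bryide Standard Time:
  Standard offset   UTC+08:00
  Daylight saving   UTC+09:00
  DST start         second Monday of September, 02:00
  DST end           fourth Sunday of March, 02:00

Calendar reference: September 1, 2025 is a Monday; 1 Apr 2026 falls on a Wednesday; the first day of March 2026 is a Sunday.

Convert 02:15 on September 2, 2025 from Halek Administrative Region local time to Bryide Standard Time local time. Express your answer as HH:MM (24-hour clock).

1 September 2025 is a Monday, so the first Monday is September 1 and the second is September 8.
1 April 2026 is a Wednesday, so Saturdays fall on 4, 11, 18, 25; the last is April 25.
September 2, 2025 does not fall between 8 September 2025 and 25 April 2026, so daylight saving is not in effect and Halek Administrative Region is at UTC−10:00.
02:15 Halek Administrative Region + 10h = 12:15 UTC.
1 September 2025 is a Monday, so the first Monday is September 1 and the second is September 8.
1 March 2026 is a Sunday, so the first Sunday is March 1 and the fourth is March 22.
At the standard offset (UTC+08:00), 12:15 UTC + 8h = 20:15 Bryide Standard Time standard time.
The standard-time date in Bryide Standard Time, September 2, 2025, is outside the daylight-saving period (8 September 2025 – 22 March 2026), so Bryide Standard Time is on standard time, UTC+08:00.
12:15 UTC + 8h = 20:15 Bryide Standard Time.

20:15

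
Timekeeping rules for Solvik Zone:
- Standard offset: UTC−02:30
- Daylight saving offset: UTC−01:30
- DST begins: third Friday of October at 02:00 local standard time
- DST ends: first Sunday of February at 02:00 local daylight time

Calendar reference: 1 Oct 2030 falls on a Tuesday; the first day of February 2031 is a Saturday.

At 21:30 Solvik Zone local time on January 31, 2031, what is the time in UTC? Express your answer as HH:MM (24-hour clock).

1 October 2030 is a Tuesday, so the first Friday is October 4 and the third is October 18.
1 February 2031 is a Saturday, so the first Sunday is February 2.
January 31, 2031 falls between 18 October 2030 and 2 February 2031, so daylight saving is in effect and Solvik Zone is at UTC−01:30.
21:30 local + 1h30m = 23:00 UTC.

23:00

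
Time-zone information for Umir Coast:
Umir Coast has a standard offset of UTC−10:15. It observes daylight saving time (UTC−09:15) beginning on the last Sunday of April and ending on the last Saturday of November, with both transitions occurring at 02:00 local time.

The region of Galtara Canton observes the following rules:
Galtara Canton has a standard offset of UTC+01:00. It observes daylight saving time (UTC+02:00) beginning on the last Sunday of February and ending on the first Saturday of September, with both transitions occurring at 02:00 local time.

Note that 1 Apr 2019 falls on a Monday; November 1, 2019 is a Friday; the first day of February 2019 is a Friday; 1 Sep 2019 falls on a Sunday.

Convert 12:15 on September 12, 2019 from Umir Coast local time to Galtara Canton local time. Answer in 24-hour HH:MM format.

22:30

1 April 2019 is a Monday, so Sundays fall on 7, 14, 21, 28; the last is April 28.
1 November 2019 is a Friday, so Saturdays fall on 2, 9, 16, 23, 30; the last is November 30.
September 12, 2019 lies within the daylight-saving period (28 April – 30 November), so Umir Coast is on daylight time, UTC−09:15.
12:15 Umir Coast + 9h15m = 21:30 UTC.
1 February 2019 is a Friday, so Sundays fall on 3, 10, 17, 24; the last is February 24.
1 September 2019 is a Sunday, so the first Saturday is September 7.
At the standard offset (UTC+01:00), 21:30 UTC + 1h = 22:30 Galtara Canton standard time.
Daylight saving runs 24 February – 7 September; the standard-time date in Galtara Canton, September 12, 2019, is outside that window, so Galtara Canton is on standard time at UTC+01:00.
21:30 UTC + 1h = 22:30 Galtara Canton.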